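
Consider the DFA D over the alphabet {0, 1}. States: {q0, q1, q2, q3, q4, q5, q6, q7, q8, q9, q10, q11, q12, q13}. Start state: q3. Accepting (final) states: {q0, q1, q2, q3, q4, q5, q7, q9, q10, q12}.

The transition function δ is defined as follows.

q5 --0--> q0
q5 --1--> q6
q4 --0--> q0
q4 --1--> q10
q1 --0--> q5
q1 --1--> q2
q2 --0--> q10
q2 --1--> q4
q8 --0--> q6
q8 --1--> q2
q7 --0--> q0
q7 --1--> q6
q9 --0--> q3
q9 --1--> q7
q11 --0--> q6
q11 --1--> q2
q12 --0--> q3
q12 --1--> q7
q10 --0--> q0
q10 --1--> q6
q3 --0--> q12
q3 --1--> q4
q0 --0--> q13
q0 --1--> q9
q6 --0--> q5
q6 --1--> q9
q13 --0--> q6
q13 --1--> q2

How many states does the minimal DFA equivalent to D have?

Reachable states from the start: {q0,q2,q3,q4,q5,q6,q7,q9,q10,q12,q13}. Unreachable: {q1,q8,q11} — drop them.
P0 = {q0,q2,q3,q4,q5,q7,q9,q10,q12} | {q6,q13}.
On input 0, block {q0,q2,q3,q4,q5,q7,q9,q10,q12} splits into {q2,q3,q4,q5,q7,q9,q10,q12} and {q0}.
Split {q2,q3,q4,q5,q7,q9,q10,q12} by δ(·,0) → {q2,q3,q9,q12} and {q4,q5,q7,q10}.
On input 0, block {q2,q3,q9,q12} splits into {q3,q9,q12} and {q2}.
Refine {q6,q13} on symbol 0: members go to different blocks, giving {q6} and {q13}.
Split {q4,q5,q7,q10} by δ(·,1) → {q5,q7,q10} and {q4}.
On input 1, block {q3,q9,q12} splits into {q9,q12} and {q3}.
The partition is now stable with 8 blocks: {q9,q12} | {q6} | {q0} | {q5,q7,q10} | {q2} | {q13} | {q4} | {q3}.

8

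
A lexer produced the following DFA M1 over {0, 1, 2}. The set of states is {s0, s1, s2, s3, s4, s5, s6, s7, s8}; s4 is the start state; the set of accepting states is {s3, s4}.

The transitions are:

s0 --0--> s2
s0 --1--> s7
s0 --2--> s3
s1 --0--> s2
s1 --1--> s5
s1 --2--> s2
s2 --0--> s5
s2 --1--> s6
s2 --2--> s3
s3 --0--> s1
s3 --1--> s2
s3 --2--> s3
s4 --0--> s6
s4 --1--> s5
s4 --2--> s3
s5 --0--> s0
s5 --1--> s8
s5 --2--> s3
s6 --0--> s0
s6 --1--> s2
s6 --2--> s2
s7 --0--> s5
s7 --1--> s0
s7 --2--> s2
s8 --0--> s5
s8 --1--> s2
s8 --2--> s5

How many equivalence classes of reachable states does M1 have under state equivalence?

3

Every state is reachable, so we keep all 9.
Initial partition by acceptance: {s3,s4} | {s0,s1,s2,s5,s6,s7,s8}.
On input 2, block {s0,s1,s2,s5,s6,s7,s8} splits into {s1,s6,s7,s8} and {s0,s2,s5}.
No further refinement is possible. Final partition (3 blocks): {s3,s4} | {s1,s6,s7,s8} | {s0,s2,s5}.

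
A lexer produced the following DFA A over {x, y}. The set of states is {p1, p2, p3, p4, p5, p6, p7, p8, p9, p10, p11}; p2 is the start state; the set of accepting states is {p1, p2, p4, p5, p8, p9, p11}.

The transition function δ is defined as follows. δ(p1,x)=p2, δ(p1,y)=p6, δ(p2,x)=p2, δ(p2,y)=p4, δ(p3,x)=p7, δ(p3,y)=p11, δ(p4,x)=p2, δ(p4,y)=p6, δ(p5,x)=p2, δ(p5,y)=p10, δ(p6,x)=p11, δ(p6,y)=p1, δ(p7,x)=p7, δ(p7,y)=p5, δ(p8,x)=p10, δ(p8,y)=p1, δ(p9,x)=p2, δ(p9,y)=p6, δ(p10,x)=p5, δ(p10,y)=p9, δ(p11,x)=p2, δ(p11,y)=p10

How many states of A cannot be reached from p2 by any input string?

No path from p2 leads to p3, p7, p8; the other 8 states are all reachable.

3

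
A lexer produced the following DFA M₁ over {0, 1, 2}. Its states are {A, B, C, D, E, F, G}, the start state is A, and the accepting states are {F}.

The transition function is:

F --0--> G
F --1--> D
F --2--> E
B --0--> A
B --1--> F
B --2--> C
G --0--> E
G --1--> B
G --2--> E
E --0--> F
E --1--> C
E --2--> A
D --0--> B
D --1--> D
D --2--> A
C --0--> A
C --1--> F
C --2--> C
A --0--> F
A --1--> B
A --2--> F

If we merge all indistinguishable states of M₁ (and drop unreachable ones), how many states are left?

6

Initial partition by acceptance: {F} | {A,B,C,D,E,G}.
On input 0, block {A,B,C,D,E,G} splits into {B,C,D,G} and {A,E}.
On input 0, block {B,C,D,G} splits into {B,C,G} and {D}.
Refine {B,C,G} on symbol 1: members go to different blocks, giving {B,C} and {G}.
Refine {A,E} on symbol 2: members go to different blocks, giving {A} and {E}.
No further refinement is possible. Final partition (6 blocks): {F} | {B,C} | {A} | {D} | {G} | {E}.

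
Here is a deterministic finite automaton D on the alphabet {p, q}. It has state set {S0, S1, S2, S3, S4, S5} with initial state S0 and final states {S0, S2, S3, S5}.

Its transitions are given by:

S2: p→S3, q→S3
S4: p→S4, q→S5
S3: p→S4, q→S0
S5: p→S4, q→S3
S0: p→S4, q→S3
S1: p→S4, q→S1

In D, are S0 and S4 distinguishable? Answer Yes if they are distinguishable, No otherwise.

Reachable states from the start: {S0,S3,S4,S5}. Unreachable: {S1,S2} — drop them.
Start with accepting vs non-accepting: {S0,S3,S5} | {S4}.
The partition is now stable with 2 blocks: {S0,S3,S5} | {S4}.
S0 and S4 end up in different blocks, so they are distinguishable. For instance, the string 'ε' is accepted from only S0.

Yes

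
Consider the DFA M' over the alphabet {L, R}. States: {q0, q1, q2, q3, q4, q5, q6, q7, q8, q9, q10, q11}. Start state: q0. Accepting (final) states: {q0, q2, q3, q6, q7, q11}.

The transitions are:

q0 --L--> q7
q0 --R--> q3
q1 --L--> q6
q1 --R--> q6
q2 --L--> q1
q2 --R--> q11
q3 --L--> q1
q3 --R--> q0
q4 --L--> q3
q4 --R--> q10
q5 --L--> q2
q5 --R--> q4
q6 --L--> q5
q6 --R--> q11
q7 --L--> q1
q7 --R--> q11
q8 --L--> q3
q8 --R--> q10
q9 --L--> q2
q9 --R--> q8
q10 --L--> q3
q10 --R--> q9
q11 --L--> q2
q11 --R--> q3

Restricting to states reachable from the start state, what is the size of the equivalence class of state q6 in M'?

1

All states are reachable from the start state.
P0 = {q0,q2,q3,q6,q7,q11} | {q1,q4,q5,q8,q9,q10}.
Split {q0,q2,q3,q6,q7,q11} by δ(·,L) → {q2,q3,q6,q7} and {q0,q11}.
Refine {q1,q4,q5,q8,q9,q10} on symbol R: members go to different blocks, giving {q4,q5,q8,q9,q10} and {q1}.
On input L, block {q2,q3,q6,q7} splits into {q2,q3,q7} and {q6}.
No further refinement is possible. Final partition (5 blocks): {q2,q3,q7} | {q4,q5,q8,q9,q10} | {q0,q11} | {q1} | {q6}.
State q6 belongs to the block {q6}, which has 1 states.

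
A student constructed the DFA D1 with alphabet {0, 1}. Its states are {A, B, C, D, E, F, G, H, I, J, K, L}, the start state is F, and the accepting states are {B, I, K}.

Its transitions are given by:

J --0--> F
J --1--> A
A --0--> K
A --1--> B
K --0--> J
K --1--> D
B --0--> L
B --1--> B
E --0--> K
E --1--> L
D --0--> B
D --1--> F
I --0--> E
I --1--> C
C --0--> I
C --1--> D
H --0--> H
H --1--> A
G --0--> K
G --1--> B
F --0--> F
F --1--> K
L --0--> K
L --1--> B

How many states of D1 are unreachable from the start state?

5

No path from F leads to C, E, G, H, I; the other 7 states are all reachable.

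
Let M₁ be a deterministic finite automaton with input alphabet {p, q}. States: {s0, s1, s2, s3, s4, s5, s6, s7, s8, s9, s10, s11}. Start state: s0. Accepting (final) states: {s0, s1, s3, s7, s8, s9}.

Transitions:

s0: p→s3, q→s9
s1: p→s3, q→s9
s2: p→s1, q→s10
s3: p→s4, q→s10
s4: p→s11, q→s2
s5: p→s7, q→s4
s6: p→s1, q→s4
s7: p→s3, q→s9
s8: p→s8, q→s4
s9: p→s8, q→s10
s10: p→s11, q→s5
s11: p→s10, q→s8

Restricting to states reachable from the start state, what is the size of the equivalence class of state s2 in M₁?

2

States {s6} cannot be reached from the start state, so discard them.
P0 = {s0,s1,s3,s7,s8,s9} | {s2,s4,s5,s10,s11}.
Refine {s0,s1,s3,s7,s8,s9} on symbol p: members go to different blocks, giving {s0,s1,s7,s8,s9} and {s3}.
Split {s0,s1,s7,s8,s9} by δ(·,p) → {s0,s1,s7} and {s8,s9}.
On input p, block {s2,s4,s5,s10,s11} splits into {s4,s10,s11} and {s2,s5}.
Split {s4,s10,s11} by δ(·,q) → {s4,s10} and {s11}.
The partition is now stable with 6 blocks: {s0,s1,s7} | {s4,s10} | {s3} | {s8,s9} | {s2,s5} | {s11}.
The equivalence class containing s2 is {s2,s5}, of size 2.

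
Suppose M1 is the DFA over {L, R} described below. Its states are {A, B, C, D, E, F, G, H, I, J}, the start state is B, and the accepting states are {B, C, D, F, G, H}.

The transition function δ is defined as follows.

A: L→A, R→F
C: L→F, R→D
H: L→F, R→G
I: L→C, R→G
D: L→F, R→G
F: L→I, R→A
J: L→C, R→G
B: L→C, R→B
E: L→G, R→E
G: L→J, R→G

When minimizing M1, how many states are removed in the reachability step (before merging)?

No path from B leads to E, H; the other 8 states are all reachable.

2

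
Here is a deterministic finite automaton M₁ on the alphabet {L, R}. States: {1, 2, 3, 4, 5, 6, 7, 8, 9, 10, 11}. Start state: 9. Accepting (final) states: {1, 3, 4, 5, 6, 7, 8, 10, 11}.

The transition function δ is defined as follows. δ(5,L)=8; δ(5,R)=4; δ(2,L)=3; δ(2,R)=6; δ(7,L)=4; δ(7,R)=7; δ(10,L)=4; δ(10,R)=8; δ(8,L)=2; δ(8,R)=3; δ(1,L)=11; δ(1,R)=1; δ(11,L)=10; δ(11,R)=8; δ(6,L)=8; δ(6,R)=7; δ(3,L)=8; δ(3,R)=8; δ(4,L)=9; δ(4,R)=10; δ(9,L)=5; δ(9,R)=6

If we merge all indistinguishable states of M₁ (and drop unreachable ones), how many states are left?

States {1,11} cannot be reached from the start state, so discard them.
Start with accepting vs non-accepting: {3,4,5,6,7,8,10} | {2,9}.
Split {3,4,5,6,7,8,10} by δ(·,L) → {3,5,6,7,10} and {4,8}.
Refine {3,5,6,7,10} on symbol R: members go to different blocks, giving {3,5,10} and {6,7}.
The partition is now stable with 4 blocks: {3,5,10} | {2,9} | {4,8} | {6,7}.

4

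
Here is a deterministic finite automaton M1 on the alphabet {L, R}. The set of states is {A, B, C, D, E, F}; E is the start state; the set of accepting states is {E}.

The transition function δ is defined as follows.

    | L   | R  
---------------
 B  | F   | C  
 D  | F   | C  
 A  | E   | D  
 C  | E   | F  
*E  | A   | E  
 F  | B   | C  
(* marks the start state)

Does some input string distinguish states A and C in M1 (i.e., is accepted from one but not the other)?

Every state is reachable, so we keep all 6.
Start with accepting vs non-accepting: {E} | {A,B,C,D,F}.
Refine {A,B,C,D,F} on symbol L: members go to different blocks, giving {B,D,F} and {A,C}.
No further refinement is possible. Final partition (3 blocks): {E} | {B,D,F} | {A,C}.
A and C lie in the same block of the stable partition, so they are equivalent — no string distinguishes them.

No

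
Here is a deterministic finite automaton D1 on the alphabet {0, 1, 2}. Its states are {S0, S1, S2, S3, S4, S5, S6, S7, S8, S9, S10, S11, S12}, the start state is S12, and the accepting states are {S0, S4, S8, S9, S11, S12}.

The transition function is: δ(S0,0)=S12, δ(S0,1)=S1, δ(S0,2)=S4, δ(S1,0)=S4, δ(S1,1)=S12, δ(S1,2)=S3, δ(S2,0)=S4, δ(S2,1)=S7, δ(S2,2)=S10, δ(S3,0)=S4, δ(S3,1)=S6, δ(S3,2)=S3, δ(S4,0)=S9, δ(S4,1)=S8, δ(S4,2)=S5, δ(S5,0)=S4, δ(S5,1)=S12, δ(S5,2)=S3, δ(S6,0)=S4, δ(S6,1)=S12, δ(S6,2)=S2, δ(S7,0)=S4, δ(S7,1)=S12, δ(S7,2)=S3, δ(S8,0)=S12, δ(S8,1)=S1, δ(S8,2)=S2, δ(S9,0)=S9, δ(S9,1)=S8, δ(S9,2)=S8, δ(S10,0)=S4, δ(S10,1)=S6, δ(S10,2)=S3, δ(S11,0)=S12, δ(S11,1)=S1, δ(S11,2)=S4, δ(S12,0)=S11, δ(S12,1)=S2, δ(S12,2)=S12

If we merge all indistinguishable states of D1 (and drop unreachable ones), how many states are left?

7

Reachable states from the start: {S1,S2,S3,S4,S5,S6,S7,S8,S9,S10,S11,S12}. Unreachable: {S0} — drop them.
P0 = {S4,S8,S9,S11,S12} | {S1,S2,S3,S5,S6,S7,S10}.
Refine {S4,S8,S9,S11,S12} on symbol 1: members go to different blocks, giving {S8,S11,S12} and {S4,S9}.
On input 2, block {S8,S11,S12} splits into {S8} and {S11} and {S12}.
Split {S1,S2,S3,S5,S6,S7,S10} by δ(·,1) → {S1,S5,S6,S7} and {S2,S3,S10}.
Split {S4,S9} by δ(·,2) → {S4} and {S9}.
Stable partition: {S8} | {S1,S5,S6,S7} | {S4} | {S11} | {S12} | {S2,S3,S10} | {S9} — 7 equivalence classes.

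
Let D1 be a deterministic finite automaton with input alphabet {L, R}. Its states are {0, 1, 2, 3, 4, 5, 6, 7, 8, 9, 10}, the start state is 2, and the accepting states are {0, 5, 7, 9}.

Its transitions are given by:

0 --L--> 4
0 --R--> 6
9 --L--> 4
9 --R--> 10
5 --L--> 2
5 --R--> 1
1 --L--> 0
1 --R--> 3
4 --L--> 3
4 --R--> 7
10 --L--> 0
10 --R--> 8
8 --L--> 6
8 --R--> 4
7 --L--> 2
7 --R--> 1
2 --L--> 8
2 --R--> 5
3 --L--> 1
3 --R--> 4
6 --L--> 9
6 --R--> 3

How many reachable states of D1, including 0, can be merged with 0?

Every state is reachable, so we keep all 11.
P0 = {0,5,7,9} | {1,2,3,4,6,8,10}.
Split {1,2,3,4,6,8,10} by δ(·,L) → {2,3,4,8} and {1,6,10}.
Refine {2,3,4,8} on symbol L: members go to different blocks, giving {2,4} and {3,8}.
The partition is now stable with 4 blocks: {0,5,7,9} | {2,4} | {1,6,10} | {3,8}.
The equivalence class containing 0 is {0,5,7,9}, of size 4.

4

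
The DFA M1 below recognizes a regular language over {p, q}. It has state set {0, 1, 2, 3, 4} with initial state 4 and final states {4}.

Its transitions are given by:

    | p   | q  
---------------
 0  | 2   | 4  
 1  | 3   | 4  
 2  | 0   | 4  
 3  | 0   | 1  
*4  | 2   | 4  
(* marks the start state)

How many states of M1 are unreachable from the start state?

No path from 4 leads to 1, 3; the other 3 states are all reachable.

2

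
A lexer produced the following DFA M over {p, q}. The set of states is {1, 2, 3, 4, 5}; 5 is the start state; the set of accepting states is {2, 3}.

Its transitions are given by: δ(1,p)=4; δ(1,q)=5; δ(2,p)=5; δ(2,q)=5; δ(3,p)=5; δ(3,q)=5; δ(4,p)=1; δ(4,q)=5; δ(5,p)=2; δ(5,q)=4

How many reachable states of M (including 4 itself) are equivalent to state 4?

First remove the unreachable states {3}; 4 states remain.
Initial partition by acceptance: {2} | {1,4,5}.
Split {1,4,5} by δ(·,p) → {1,4} and {5}.
Stable partition: {2} | {1,4} | {5} — 3 equivalence classes.
State 4 belongs to the block {1,4}, which has 2 states.

2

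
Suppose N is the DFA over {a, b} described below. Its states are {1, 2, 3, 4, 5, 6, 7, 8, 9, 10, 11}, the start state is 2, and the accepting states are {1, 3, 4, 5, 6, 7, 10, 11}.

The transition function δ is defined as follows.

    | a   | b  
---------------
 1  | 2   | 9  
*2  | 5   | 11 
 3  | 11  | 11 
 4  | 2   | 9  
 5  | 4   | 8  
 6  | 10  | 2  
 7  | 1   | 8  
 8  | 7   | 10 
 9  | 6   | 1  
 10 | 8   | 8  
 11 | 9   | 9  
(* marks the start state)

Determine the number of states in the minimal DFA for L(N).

States {3} cannot be reached from the start state, so discard them.
Initial partition by acceptance: {1,4,5,6,7,10,11} | {2,8,9}.
Refine {1,4,5,6,7,10,11} on symbol a: members go to different blocks, giving {1,4,10,11} and {5,6,7}.
No further refinement is possible. Final partition (3 blocks): {1,4,10,11} | {2,8,9} | {5,6,7}.

3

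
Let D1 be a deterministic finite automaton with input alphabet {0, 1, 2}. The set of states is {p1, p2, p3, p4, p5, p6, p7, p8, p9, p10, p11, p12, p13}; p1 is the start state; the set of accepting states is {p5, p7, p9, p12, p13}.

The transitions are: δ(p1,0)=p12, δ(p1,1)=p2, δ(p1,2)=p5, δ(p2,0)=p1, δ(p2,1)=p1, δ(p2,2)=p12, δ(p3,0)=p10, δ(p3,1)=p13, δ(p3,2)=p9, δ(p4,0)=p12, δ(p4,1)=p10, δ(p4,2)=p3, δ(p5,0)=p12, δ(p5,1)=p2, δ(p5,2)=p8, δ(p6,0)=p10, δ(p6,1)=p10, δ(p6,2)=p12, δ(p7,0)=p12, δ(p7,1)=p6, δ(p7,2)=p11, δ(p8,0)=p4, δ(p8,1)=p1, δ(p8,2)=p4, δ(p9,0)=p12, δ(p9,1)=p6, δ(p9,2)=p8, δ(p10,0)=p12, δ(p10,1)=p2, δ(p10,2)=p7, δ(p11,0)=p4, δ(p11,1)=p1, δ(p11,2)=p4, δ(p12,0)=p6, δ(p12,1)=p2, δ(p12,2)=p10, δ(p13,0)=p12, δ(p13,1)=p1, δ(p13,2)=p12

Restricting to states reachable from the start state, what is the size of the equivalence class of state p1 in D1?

2

All states are reachable from the start state.
P0 = {p5,p7,p9,p12,p13} | {p1,p2,p3,p4,p6,p8,p10,p11}.
On input 0, block {p5,p7,p9,p12,p13} splits into {p5,p7,p9,p13} and {p12}.
Refine {p5,p7,p9,p13} on symbol 2: members go to different blocks, giving {p5,p7,p9} and {p13}.
Split {p1,p2,p3,p4,p6,p8,p10,p11} by δ(·,0) → {p2,p3,p6,p8,p11} and {p1,p4,p10}.
Split {p2,p3,p6,p8,p11} by δ(·,1) → {p2,p6,p8,p11} and {p3}.
Split {p2,p6,p8,p11} by δ(·,2) → {p2,p6} and {p8,p11}.
Split {p1,p4,p10} by δ(·,1) → {p1,p10} and {p4}.
No further refinement is possible. Final partition (8 blocks): {p5,p7,p9} | {p2,p6} | {p12} | {p13} | {p1,p10} | {p3} | {p8,p11} | {p4}.
The equivalence class containing p1 is {p1,p10}, of size 2.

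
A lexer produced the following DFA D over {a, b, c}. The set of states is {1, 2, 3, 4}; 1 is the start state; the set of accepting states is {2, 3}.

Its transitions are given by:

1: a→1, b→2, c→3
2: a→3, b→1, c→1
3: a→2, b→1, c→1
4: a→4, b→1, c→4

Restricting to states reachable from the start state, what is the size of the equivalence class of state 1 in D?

1

First remove the unreachable states {4}; 3 states remain.
P0 = {2,3} | {1}.
The partition is now stable with 2 blocks: {2,3} | {1}.
The equivalence class containing 1 is {1}, of size 1.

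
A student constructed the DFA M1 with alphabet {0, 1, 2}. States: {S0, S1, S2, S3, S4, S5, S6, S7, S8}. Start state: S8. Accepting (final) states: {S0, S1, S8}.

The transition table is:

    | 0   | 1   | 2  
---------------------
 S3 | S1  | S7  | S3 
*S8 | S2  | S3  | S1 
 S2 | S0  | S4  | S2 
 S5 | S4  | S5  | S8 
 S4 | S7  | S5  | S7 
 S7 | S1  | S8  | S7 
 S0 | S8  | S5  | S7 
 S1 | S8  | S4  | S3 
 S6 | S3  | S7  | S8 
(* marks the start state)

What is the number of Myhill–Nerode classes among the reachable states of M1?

Reachable states from the start: {S0,S1,S2,S3,S4,S5,S7,S8}. Unreachable: {S6} — drop them.
Start with accepting vs non-accepting: {S0,S1,S8} | {S2,S3,S4,S5,S7}.
Split {S0,S1,S8} by δ(·,0) → {S0,S1} and {S8}.
Split {S2,S3,S4,S5,S7} by δ(·,0) → {S2,S3,S7} and {S4,S5}.
Split {S2,S3,S7} by δ(·,1) → {S2} and {S3} and {S7}.
On input 2, block {S0,S1} splits into {S0} and {S1}.
Refine {S4,S5} on symbol 0: members go to different blocks, giving {S4} and {S5}.
The partition is now stable with 8 blocks: {S0} | {S2} | {S8} | {S4} | {S3} | {S7} | {S1} | {S5}.

8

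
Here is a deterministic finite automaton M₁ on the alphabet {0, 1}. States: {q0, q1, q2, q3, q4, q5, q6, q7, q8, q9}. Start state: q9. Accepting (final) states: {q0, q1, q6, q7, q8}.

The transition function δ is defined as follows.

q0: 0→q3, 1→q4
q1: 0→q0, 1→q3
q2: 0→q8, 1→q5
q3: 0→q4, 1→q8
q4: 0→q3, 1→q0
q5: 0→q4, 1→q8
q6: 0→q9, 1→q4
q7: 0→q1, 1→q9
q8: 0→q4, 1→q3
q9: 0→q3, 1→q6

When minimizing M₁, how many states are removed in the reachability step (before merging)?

4

No path from q9 leads to q1, q2, q5, q7; the other 6 states are all reachable.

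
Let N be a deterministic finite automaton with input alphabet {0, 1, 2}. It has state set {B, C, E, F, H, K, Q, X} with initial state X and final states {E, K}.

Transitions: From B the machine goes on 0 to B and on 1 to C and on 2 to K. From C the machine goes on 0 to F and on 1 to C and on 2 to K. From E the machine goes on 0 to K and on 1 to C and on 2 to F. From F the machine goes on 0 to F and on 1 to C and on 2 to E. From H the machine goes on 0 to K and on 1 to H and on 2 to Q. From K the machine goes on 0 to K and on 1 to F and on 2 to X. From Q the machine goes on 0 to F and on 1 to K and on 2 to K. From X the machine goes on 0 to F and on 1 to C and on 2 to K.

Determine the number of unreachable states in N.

BFS from X reaches {C, E, F, K, X}; the 3 state(s) B, H, Q are never visited.

3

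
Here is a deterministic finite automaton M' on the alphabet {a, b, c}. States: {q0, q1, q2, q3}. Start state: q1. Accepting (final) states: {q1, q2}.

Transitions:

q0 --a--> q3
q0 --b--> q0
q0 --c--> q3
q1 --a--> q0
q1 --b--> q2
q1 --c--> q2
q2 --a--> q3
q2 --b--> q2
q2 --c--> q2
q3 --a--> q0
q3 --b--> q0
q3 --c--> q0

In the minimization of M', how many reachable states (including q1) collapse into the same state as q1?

P0 = {q1,q2} | {q0,q3}.
The partition is now stable with 2 blocks: {q1,q2} | {q0,q3}.
State q1 belongs to the block {q1,q2}, which has 2 states.

2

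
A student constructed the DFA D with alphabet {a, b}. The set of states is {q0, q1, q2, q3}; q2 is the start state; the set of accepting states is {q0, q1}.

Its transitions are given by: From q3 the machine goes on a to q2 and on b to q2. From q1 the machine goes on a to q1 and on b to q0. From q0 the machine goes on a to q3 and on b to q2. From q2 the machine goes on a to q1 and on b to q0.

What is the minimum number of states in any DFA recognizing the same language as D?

All states are reachable from the start state.
Start with accepting vs non-accepting: {q0,q1} | {q2,q3}.
Refine {q0,q1} on symbol a: members go to different blocks, giving {q0} and {q1}.
On input a, block {q2,q3} splits into {q2} and {q3}.
Stable partition: {q0} | {q2} | {q1} | {q3} — 4 equivalence classes.

4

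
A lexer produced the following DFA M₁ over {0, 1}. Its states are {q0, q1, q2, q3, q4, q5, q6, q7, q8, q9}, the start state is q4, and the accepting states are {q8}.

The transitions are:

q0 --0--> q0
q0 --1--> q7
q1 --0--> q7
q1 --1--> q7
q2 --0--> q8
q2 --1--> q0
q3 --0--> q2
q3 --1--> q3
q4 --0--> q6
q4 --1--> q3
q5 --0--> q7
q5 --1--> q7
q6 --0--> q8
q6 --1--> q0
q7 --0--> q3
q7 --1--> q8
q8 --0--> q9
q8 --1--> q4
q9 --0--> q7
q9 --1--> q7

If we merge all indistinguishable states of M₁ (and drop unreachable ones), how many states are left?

6

First remove the unreachable states {q1,q5}; 8 states remain.
Initial partition by acceptance: {q8} | {q0,q2,q3,q4,q6,q7,q9}.
Refine {q0,q2,q3,q4,q6,q7,q9} on symbol 0: members go to different blocks, giving {q0,q3,q4,q7,q9} and {q2,q6}.
Split {q0,q3,q4,q7,q9} by δ(·,0) → {q0,q7,q9} and {q3,q4}.
Split {q0,q7,q9} by δ(·,0) → {q0,q9} and {q7}.
Refine {q0,q9} on symbol 0: members go to different blocks, giving {q0} and {q9}.
No further refinement is possible. Final partition (6 blocks): {q8} | {q0} | {q2,q6} | {q3,q4} | {q7} | {q9}.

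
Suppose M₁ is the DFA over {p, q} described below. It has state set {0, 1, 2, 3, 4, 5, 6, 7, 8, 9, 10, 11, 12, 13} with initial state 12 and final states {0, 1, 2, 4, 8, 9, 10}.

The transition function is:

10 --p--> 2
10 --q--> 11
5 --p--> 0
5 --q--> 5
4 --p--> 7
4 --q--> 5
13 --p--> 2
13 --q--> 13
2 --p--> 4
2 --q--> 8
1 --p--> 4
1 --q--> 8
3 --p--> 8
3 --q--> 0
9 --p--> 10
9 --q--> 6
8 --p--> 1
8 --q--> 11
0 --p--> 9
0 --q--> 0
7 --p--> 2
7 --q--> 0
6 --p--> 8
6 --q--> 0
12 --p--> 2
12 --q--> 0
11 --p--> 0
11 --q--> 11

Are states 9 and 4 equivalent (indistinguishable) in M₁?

No

First remove the unreachable states {3,13}; 12 states remain.
P0 = {0,1,2,4,8,9,10} | {5,6,7,11,12}.
On input p, block {0,1,2,4,8,9,10} splits into {0,1,2,8,9,10} and {4}.
Refine {0,1,2,8,9,10} on symbol p: members go to different blocks, giving {0,8,9,10} and {1,2}.
Refine {0,8,9,10} on symbol p: members go to different blocks, giving {0,9} and {8,10}.
On input p, block {0,9} splits into {0} and {9}.
On input p, block {5,6,7,11,12} splits into {5,11} and {7,12} and {6}.
No further refinement is possible. Final partition (8 blocks): {0} | {5,11} | {4} | {1,2} | {8,10} | {9} | {7,12} | {6}.
9 and 4 end up in different blocks, so they are distinguishable. For instance, the string 'p' is accepted from only 9.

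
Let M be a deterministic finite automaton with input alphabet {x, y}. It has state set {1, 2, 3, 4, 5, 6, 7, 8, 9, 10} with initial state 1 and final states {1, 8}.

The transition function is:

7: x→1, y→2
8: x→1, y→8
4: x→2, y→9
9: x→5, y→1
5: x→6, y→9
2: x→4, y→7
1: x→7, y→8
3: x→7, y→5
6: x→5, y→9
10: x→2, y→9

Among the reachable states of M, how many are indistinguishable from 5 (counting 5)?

Reachable states from the start: {1,2,4,5,6,7,8,9}. Unreachable: {3,10} — drop them.
Initial partition by acceptance: {1,8} | {2,4,5,6,7,9}.
On input x, block {1,8} splits into {1} and {8}.
Split {2,4,5,6,7,9} by δ(·,x) → {2,4,5,6,9} and {7}.
Split {2,4,5,6,9} by δ(·,y) → {4,5,6} and {2} and {9}.
Refine {4,5,6} on symbol x: members go to different blocks, giving {5,6} and {4}.
No further refinement is possible. Final partition (7 blocks): {1} | {5,6} | {8} | {7} | {2} | {9} | {4}.
State 5 belongs to the block {5,6}, which has 2 states.

2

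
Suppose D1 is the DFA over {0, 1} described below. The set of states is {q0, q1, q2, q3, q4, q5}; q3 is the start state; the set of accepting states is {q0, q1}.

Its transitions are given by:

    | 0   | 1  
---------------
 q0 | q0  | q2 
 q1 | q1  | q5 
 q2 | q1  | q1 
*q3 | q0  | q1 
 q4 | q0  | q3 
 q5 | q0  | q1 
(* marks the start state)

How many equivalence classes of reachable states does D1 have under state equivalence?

Reachable states from the start: {q0,q1,q2,q3,q5}. Unreachable: {q4} — drop them.
Initial partition by acceptance: {q0,q1} | {q2,q3,q5}.
The partition is now stable with 2 blocks: {q0,q1} | {q2,q3,q5}.

2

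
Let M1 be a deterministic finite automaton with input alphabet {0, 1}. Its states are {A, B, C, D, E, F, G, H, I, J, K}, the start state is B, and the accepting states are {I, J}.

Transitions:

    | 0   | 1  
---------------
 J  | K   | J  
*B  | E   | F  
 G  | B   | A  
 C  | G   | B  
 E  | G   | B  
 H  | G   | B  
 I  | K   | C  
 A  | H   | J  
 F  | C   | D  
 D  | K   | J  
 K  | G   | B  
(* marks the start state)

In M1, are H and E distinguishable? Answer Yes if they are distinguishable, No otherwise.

No

First remove the unreachable states {I}; 10 states remain.
P0 = {J} | {A,B,C,D,E,F,G,H,K}.
On input 1, block {A,B,C,D,E,F,G,H,K} splits into {B,C,E,F,G,H,K} and {A,D}.
Refine {B,C,E,F,G,H,K} on symbol 1: members go to different blocks, giving {B,C,E,H,K} and {F,G}.
Refine {B,C,E,H,K} on symbol 0: members go to different blocks, giving {C,E,H,K} and {B}.
Refine {F,G} on symbol 0: members go to different blocks, giving {F} and {G}.
Stable partition: {J} | {C,E,H,K} | {A,D} | {F} | {B} | {G} — 6 equivalence classes.
H and E lie in the same block of the stable partition, so they are equivalent — no string distinguishes them.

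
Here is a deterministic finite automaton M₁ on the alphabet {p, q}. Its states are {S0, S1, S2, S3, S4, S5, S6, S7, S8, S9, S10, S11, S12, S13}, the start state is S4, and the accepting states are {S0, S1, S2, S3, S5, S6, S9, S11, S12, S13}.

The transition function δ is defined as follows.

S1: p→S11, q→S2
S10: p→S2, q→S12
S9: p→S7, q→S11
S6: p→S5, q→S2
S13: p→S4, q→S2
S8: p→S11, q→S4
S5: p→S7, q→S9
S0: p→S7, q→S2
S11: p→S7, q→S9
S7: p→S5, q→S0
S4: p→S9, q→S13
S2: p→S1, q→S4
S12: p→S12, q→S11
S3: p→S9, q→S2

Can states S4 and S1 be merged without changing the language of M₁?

No

States {S3,S6,S8,S10,S12} cannot be reached from the start state, so discard them.
Start with accepting vs non-accepting: {S0,S1,S2,S5,S9,S11,S13} | {S4,S7}.
Refine {S0,S1,S2,S5,S9,S11,S13} on symbol p: members go to different blocks, giving {S0,S5,S9,S11,S13} and {S1,S2}.
Refine {S0,S5,S9,S11,S13} on symbol q: members go to different blocks, giving {S5,S9,S11} and {S0,S13}.
Split {S1,S2} by δ(·,p) → {S1} and {S2}.
The partition is now stable with 5 blocks: {S5,S9,S11} | {S4,S7} | {S1} | {S0,S13} | {S2}.
S4 and S1 end up in different blocks, so they are distinguishable. For instance, the string 'ε' is accepted from only S1.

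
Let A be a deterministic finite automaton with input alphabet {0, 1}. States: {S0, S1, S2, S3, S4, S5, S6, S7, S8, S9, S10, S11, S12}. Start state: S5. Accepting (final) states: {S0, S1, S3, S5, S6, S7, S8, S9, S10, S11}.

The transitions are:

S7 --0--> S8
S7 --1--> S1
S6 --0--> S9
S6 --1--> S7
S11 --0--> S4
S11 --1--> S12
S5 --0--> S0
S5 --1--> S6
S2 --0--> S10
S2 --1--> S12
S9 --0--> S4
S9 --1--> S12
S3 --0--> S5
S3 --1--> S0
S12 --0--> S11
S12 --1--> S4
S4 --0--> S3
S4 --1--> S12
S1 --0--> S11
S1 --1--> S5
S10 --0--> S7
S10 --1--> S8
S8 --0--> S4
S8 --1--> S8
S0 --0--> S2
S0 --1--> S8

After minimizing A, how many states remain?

7

All states are reachable from the start state.
Start with accepting vs non-accepting: {S0,S1,S3,S5,S6,S7,S8,S9,S10,S11} | {S2,S4,S12}.
Split {S0,S1,S3,S5,S6,S7,S8,S9,S10,S11} by δ(·,0) → {S1,S3,S5,S6,S7,S10} and {S0,S8,S9,S11}.
Split {S1,S3,S5,S6,S7,S10} by δ(·,0) → {S1,S5,S6,S7} and {S3,S10}.
On input 0, block {S2,S4,S12} splits into {S2,S4} and {S12}.
Split {S0,S8,S9,S11} by δ(·,1) → {S0,S8} and {S9,S11}.
Refine {S1,S5,S6,S7} on symbol 0: members go to different blocks, giving {S1,S6} and {S5,S7}.
Stable partition: {S1,S6} | {S2,S4} | {S0,S8} | {S3,S10} | {S12} | {S9,S11} | {S5,S7} — 7 equivalence classes.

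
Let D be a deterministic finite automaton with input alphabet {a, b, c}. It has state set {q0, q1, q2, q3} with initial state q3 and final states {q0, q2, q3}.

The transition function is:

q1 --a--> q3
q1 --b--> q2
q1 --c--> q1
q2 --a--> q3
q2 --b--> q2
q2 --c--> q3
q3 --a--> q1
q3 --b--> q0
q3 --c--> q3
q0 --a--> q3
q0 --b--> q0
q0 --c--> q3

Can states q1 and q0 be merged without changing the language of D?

P0 = {q0,q2,q3} | {q1}.
On input a, block {q0,q2,q3} splits into {q0,q2} and {q3}.
The partition is now stable with 3 blocks: {q0,q2} | {q1} | {q3}.
q1 and q0 end up in different blocks, so they are distinguishable. For instance, the string 'ε' is accepted from only q0.

No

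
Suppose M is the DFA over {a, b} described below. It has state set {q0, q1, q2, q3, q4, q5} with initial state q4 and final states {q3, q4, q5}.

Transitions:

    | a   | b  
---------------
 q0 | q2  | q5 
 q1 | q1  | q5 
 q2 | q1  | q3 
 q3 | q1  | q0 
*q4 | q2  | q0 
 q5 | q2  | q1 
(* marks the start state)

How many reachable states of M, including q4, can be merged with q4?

3

Every state is reachable, so we keep all 6.
Initial partition by acceptance: {q3,q4,q5} | {q0,q1,q2}.
The partition is now stable with 2 blocks: {q3,q4,q5} | {q0,q1,q2}.
State q4 belongs to the block {q3,q4,q5}, which has 3 states.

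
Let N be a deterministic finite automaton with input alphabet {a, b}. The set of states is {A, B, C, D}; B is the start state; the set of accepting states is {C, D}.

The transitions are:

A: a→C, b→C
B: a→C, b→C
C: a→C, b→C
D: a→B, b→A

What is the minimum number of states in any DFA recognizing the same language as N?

States {A,D} cannot be reached from the start state, so discard them.
P0 = {C} | {B}.
Stable partition: {C} | {B} — 2 equivalence classes.

2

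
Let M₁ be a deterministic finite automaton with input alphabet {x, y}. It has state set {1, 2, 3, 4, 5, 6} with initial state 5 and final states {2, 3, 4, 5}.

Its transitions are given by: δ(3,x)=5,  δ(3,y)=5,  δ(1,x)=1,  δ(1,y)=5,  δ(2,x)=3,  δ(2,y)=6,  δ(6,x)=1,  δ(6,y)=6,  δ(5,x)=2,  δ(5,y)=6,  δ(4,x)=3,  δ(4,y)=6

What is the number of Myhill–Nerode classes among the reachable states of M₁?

5

States {4} cannot be reached from the start state, so discard them.
Initial partition by acceptance: {2,3,5} | {1,6}.
Refine {2,3,5} on symbol y: members go to different blocks, giving {2,5} and {3}.
Refine {2,5} on symbol x: members go to different blocks, giving {2} and {5}.
Split {1,6} by δ(·,y) → {1} and {6}.
No further refinement is possible. Final partition (5 blocks): {2} | {1} | {3} | {5} | {6}.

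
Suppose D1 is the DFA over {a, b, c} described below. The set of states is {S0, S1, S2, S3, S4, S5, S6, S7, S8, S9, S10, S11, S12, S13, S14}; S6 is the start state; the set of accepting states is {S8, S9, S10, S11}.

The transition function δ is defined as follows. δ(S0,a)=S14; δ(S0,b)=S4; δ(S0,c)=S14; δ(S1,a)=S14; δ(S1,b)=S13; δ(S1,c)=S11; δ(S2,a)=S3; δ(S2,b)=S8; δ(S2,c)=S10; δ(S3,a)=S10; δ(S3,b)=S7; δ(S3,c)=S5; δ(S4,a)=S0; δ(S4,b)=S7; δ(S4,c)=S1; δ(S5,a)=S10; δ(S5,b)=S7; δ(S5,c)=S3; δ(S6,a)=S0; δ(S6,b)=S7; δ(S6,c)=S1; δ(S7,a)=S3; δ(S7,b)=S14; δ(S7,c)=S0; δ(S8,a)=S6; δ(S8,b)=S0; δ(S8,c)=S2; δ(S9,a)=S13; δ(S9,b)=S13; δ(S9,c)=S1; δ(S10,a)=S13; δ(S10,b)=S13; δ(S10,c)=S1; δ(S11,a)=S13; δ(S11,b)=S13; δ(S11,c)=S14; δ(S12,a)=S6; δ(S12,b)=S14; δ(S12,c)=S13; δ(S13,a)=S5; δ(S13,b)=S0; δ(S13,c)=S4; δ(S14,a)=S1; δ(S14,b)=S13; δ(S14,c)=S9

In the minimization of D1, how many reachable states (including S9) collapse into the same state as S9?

3

Reachable states from the start: {S0,S1,S3,S4,S5,S6,S7,S9,S10,S11,S13,S14}. Unreachable: {S2,S8,S12} — drop them.
Initial partition by acceptance: {S9,S10,S11} | {S0,S1,S3,S4,S5,S6,S7,S13,S14}.
Refine {S0,S1,S3,S4,S5,S6,S7,S13,S14} on symbol a: members go to different blocks, giving {S0,S1,S4,S6,S7,S13,S14} and {S3,S5}.
Refine {S0,S1,S4,S6,S7,S13,S14} on symbol a: members go to different blocks, giving {S0,S1,S4,S6,S14} and {S7,S13}.
Split {S0,S1,S4,S6,S14} by δ(·,b) → {S1,S4,S6,S14} and {S0}.
Split {S1,S4,S6,S14} by δ(·,a) → {S1,S14} and {S4,S6}.
Refine {S7,S13} on symbol b: members go to different blocks, giving {S7} and {S13}.
No further refinement is possible. Final partition (7 blocks): {S9,S10,S11} | {S1,S14} | {S3,S5} | {S7} | {S0} | {S4,S6} | {S13}.
State S9 belongs to the block {S9,S10,S11}, which has 3 states.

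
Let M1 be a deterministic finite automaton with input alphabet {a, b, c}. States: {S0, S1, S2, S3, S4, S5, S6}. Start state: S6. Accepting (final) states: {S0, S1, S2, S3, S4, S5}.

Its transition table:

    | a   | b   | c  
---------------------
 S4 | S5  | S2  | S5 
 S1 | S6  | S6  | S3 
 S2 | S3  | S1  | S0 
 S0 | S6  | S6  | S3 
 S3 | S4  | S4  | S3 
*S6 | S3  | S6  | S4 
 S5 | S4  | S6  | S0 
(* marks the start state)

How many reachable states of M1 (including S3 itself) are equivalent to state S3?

1

All states are reachable from the start state.
Initial partition by acceptance: {S0,S1,S2,S3,S4,S5} | {S6}.
Refine {S0,S1,S2,S3,S4,S5} on symbol a: members go to different blocks, giving {S2,S3,S4,S5} and {S0,S1}.
Refine {S2,S3,S4,S5} on symbol b: members go to different blocks, giving {S3,S4} and {S2} and {S5}.
Split {S3,S4} by δ(·,a) → {S3} and {S4}.
No further refinement is possible. Final partition (6 blocks): {S3} | {S6} | {S0,S1} | {S2} | {S5} | {S4}.
The equivalence class containing S3 is {S3}, of size 1.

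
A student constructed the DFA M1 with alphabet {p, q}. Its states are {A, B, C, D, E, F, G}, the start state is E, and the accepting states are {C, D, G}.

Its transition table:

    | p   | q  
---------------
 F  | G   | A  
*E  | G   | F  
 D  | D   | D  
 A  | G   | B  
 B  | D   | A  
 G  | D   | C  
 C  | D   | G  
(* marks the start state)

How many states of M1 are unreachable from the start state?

A breadth-first search from the start state visits every state.

0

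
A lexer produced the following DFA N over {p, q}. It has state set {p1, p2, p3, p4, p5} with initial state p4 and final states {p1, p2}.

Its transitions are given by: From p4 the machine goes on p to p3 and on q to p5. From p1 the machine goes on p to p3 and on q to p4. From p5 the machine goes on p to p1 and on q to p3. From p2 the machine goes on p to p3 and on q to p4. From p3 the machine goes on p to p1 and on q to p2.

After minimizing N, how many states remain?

4

Every state is reachable, so we keep all 5.
P0 = {p1,p2} | {p3,p4,p5}.
Split {p3,p4,p5} by δ(·,p) → {p3,p5} and {p4}.
Split {p3,p5} by δ(·,q) → {p3} and {p5}.
Stable partition: {p1,p2} | {p3} | {p4} | {p5} — 4 equivalence classes.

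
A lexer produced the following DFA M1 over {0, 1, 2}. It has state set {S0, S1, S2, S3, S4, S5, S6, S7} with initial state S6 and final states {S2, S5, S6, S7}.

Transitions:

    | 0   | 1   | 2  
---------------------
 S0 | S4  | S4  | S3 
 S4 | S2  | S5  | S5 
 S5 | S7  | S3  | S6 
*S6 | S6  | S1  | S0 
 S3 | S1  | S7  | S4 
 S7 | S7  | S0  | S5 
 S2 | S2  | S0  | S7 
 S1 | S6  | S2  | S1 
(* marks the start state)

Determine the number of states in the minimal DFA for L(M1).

Every state is reachable, so we keep all 8.
Initial partition by acceptance: {S2,S5,S6,S7} | {S0,S1,S3,S4}.
Refine {S2,S5,S6,S7} on symbol 2: members go to different blocks, giving {S2,S5,S7} and {S6}.
Refine {S2,S5,S7} on symbol 2: members go to different blocks, giving {S2,S7} and {S5}.
On input 2, block {S2,S7} splits into {S2} and {S7}.
Refine {S0,S1,S3,S4} on symbol 0: members go to different blocks, giving {S0,S3} and {S1} and {S4}.
Refine {S0,S3} on symbol 0: members go to different blocks, giving {S0} and {S3}.
The partition is now stable with 8 blocks: {S2} | {S0} | {S6} | {S5} | {S7} | {S1} | {S4} | {S3}.

8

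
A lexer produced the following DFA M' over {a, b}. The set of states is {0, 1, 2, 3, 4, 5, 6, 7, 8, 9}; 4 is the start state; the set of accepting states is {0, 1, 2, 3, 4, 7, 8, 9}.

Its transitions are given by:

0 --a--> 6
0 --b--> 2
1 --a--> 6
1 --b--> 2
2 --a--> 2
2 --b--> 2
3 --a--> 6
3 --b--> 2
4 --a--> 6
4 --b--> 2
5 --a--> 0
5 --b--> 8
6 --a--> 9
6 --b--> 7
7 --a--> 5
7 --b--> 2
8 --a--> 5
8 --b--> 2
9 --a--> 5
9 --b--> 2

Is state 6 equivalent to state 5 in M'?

First remove the unreachable states {1,3}; 8 states remain.
Start with accepting vs non-accepting: {0,2,4,7,8,9} | {5,6}.
Split {0,2,4,7,8,9} by δ(·,a) → {0,4,7,8,9} and {2}.
No further refinement is possible. Final partition (3 blocks): {0,4,7,8,9} | {5,6} | {2}.
6 and 5 lie in the same block of the stable partition, so they are equivalent — no string distinguishes them.

Yes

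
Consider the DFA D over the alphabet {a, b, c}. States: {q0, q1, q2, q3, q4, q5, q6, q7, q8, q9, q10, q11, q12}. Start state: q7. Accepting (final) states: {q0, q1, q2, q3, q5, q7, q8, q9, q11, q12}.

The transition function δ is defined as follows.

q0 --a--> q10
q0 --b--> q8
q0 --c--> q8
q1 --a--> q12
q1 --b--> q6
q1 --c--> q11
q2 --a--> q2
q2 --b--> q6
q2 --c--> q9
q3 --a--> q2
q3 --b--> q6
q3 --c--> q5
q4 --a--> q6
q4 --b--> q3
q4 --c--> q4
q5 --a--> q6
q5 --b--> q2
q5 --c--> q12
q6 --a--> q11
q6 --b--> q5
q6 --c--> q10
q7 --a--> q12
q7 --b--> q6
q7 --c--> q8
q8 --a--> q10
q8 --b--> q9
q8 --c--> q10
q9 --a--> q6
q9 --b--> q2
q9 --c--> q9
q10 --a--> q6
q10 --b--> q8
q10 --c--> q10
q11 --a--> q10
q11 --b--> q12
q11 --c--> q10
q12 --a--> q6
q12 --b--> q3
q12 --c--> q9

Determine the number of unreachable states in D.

BFS from q7 reaches {q2, q3, q5, q6, q7, q8, q9, q10, q11, q12}; the 3 state(s) q0, q1, q4 are never visited.

3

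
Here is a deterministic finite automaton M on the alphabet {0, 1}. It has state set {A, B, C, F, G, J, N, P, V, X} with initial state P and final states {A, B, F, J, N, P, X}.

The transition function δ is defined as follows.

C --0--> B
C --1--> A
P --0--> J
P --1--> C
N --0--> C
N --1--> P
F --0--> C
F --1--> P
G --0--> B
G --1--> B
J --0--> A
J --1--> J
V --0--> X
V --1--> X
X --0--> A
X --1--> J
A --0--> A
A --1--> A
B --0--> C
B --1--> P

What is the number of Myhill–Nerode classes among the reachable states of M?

Reachable states from the start: {A,B,C,J,P}. Unreachable: {F,G,N,V,X} — drop them.
Initial partition by acceptance: {A,B,J,P} | {C}.
Refine {A,B,J,P} on symbol 0: members go to different blocks, giving {A,J,P} and {B}.
Refine {A,J,P} on symbol 1: members go to different blocks, giving {A,J} and {P}.
No further refinement is possible. Final partition (4 blocks): {A,J} | {C} | {B} | {P}.

4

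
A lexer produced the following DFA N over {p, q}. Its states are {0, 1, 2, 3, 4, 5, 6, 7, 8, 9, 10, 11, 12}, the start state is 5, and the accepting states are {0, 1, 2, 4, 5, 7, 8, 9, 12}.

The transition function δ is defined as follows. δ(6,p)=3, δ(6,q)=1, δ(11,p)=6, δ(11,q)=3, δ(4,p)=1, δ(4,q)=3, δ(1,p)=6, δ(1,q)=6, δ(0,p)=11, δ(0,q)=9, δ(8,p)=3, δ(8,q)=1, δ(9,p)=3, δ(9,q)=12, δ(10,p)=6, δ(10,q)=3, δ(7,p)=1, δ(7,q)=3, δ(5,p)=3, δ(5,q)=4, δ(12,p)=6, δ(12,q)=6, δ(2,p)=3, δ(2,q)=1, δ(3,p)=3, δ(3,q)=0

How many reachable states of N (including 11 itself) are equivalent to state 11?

Reachable states from the start: {0,1,3,4,5,6,9,11,12}. Unreachable: {2,7,8,10} — drop them.
P0 = {0,1,4,5,9,12} | {3,6,11}.
On input p, block {0,1,4,5,9,12} splits into {0,1,5,9,12} and {4}.
Split {0,1,5,9,12} by δ(·,q) → {0,9} and {1,12} and {5}.
Split {0,9} by δ(·,q) → {0} and {9}.
Split {3,6,11} by δ(·,q) → {3} and {6} and {11}.
Stable partition: {0} | {3} | {4} | {1,12} | {5} | {9} | {6} | {11} — 8 equivalence classes.
The equivalence class containing 11 is {11}, of size 1.

1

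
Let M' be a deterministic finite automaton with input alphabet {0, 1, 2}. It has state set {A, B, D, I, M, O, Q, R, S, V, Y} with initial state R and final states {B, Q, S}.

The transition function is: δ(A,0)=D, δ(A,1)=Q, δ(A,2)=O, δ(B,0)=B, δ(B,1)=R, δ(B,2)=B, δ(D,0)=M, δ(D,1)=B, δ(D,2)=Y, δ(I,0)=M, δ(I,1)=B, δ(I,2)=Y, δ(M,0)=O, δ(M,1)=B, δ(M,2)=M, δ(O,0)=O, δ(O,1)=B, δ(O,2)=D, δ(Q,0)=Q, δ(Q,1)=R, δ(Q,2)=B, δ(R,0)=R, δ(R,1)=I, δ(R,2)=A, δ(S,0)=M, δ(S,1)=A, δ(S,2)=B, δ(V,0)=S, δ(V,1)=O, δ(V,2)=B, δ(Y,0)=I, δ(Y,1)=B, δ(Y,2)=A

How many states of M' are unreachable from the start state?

BFS from R reaches {A, B, D, I, M, O, Q, R, Y}; the 2 state(s) S, V are never visited.

2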